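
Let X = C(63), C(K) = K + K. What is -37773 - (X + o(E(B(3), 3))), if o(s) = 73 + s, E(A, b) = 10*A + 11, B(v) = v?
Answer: -38013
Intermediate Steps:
C(K) = 2*K
E(A, b) = 11 + 10*A
X = 126 (X = 2*63 = 126)
-37773 - (X + o(E(B(3), 3))) = -37773 - (126 + (73 + (11 + 10*3))) = -37773 - (126 + (73 + (11 + 30))) = -37773 - (126 + (73 + 41)) = -37773 - (126 + 114) = -37773 - 1*240 = -37773 - 240 = -38013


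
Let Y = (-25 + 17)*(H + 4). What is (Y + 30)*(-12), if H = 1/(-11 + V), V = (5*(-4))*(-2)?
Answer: 792/29 ≈ 27.310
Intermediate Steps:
V = 40 (V = -20*(-2) = 40)
H = 1/29 (H = 1/(-11 + 40) = 1/29 ≈ 0.034483)
Y = -936/29 (Y = (-25 + 17)*(1/29 + 4) = -8*117/29 = -936/29 ≈ -32.276)
(Y + 30)*(-12) = (-936/29 + 30)*(-12) = -66/29*(-12) = 792/29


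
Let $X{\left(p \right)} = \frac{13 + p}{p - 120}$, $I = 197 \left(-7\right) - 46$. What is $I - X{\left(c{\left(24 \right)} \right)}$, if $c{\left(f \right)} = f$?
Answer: $- \frac{136763}{96} \approx -1424.6$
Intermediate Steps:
$I = -1425$ ($I = -1379 - 46 = -1425$)
$X{\left(p \right)} = \frac{13 + p}{-120 + p}$
$I - X{\left(c{\left(24 \right)} \right)} = -1425 - \frac{13 + 24}{-120 + 24} = -1425 - \frac{1}{-96} \cdot 37 = -1425 - \left(- \frac{1}{96}\right) 37 = -1425 - - \frac{37}{96} = -1425 + \frac{37}{96} = - \frac{136763}{96}$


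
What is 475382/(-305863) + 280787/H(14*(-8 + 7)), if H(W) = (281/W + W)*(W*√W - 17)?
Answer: 372683880472/8349142311 - 55034252*I*√14/1446741 ≈ 44.637 - 142.33*I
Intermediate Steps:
H(W) = (-17 + W^(3/2))*(W + 281/W) (H(W) = (W + 281/W)*(W^(3/2) - 17) = (W + 281/W)*(-17 + W^(3/2)) = (-17 + W^(3/2))*(W + 281/W))
475382/(-305863) + 280787/H(14*(-8 + 7)) = 475382/(-305863) + 280787/((14*(-8 + 7))^(5/2) - 4777*1/(14*(-8 + 7)) - 238*(-8 + 7) + 281*√(14*(-8 + 7))) = 475382*(-1/305863) + 280787/((14*(-1))^(5/2) - 4777/(14*(-1)) - 238*(-1) + 281*√(14*(-1))) = -475382/305863 + 280787/((-14)^(5/2) - 4777/(-14) - 17*(-14) + 281*√(-14)) = -475382/305863 + 280787/(196*I*√14 - 4777*(-1/14) + 238 + 281*(I*√14)) = -475382/305863 + 280787/(196*I*√14 + 4777/14 + 238 + 281*I*√14) = -475382/305863 + 280787/(8109/14 + 477*I*√14)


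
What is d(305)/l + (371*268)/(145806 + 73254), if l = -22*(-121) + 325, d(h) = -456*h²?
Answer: -2323024193141/163583055 ≈ -14201.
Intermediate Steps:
l = 2987 (l = 2662 + 325 = 2987)
d(305)/l + (371*268)/(145806 + 73254) = -456*305²/2987 + (371*268)/(145806 + 73254) = -456*93025*(1/2987) + 99428/219060 = -42419400*1/2987 + 99428*(1/219060) = -42419400/2987 + 24857/54765 = -2323024193141/163583055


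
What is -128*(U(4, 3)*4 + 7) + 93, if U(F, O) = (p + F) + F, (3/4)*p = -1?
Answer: -12649/3 ≈ -4216.3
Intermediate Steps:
p = -4/3 (p = (4/3)*(-1) = -4/3 ≈ -1.3333)
U(F, O) = -4/3 + 2*F (U(F, O) = (-4/3 + F) + F = -4/3 + 2*F)
-128*(U(4, 3)*4 + 7) + 93 = -128*((-4/3 + 2*4)*4 + 7) + 93 = -128*((-4/3 + 8)*4 + 7) + 93 = -128*((20/3)*4 + 7) + 93 = -128*(80/3 + 7) + 93 = -128*101/3 + 93 = -12928/3 + 93 = -12649/3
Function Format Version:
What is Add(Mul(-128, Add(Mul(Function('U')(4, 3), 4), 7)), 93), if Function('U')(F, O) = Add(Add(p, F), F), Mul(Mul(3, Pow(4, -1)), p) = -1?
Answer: Rational(-12649, 3) ≈ -4216.3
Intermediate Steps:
p = Rational(-4, 3) (p = Mul(Rational(4, 3), -1) = Rational(-4, 3) ≈ -1.3333)
Function('U')(F, O) = Add(Rational(-4, 3), Mul(2, F)) (Function('U')(F, O) = Add(Add(Rational(-4, 3), F), F) = Add(Rational(-4, 3), Mul(2, F)))
Add(Mul(-128, Add(Mul(Function('U')(4, 3), 4), 7)), 93) = Add(Mul(-128, Add(Mul(Add(Rational(-4, 3), Mul(2, 4)), 4), 7)), 93) = Add(Mul(-128, Add(Mul(Add(Rational(-4, 3), 8), 4), 7)), 93) = Add(Mul(-128, Add(Mul(Rational(20, 3), 4), 7)), 93) = Add(Mul(-128, Add(Rational(80, 3), 7)), 93) = Add(Mul(-128, Rational(101, 3)), 93) = Add(Rational(-12928, 3), 93) = Rational(-12649, 3)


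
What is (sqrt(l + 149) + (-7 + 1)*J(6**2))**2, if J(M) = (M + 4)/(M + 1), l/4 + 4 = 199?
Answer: 1329401/1369 - 480*sqrt(929)/37 ≈ 575.67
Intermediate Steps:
l = 780 (l = -16 + 4*199 = -16 + 796 = 780)
J(M) = (4 + M)/(1 + M)
(sqrt(l + 149) + (-7 + 1)*J(6**2))**2 = (sqrt(780 + 149) + (-7 + 1)*((4 + 6**2)/(1 + 6**2)))**2 = (sqrt(929) - 6*(4 + 36)/(1 + 36))**2 = (sqrt(929) - 6*40/37)**2 = (sqrt(929) - 240/37)**2 = (-240/37 + sqrt(929))**2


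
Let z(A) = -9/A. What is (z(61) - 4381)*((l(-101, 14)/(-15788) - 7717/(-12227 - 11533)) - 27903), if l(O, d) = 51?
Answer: 69932196750349225/572062392 ≈ 1.2225e+8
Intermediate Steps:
(z(61) - 4381)*((l(-101, 14)/(-15788) - 7717/(-12227 - 11533)) - 27903) = (-9/61 - 4381)*((51/(-15788) - 7717/(-12227 - 11533)) - 27903) = (-9*1/61 - 4381)*((51*(-1/15788) - 7717/(-23760)) - 27903) = (-9/61 - 4381)*((-51/15788 - 7717*(-1/23760)) - 27903) = -267250*((-51/15788 + 7717/23760) - 27903)/61 = -267250*(30156059/93780720 - 27903)/61 = -267250/61*(-2616733274101/93780720) = 69932196750349225/572062392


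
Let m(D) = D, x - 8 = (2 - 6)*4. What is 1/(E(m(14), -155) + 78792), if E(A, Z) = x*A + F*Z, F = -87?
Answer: 1/92165 ≈ 1.0850e-5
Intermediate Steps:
x = -8 (x = 8 + (2 - 6)*4 = 8 - 4*4 = 8 - 16 = -8)
E(A, Z) = -87*Z - 8*A (E(A, Z) = -8*A - 87*Z = -87*Z - 8*A)
1/(E(m(14), -155) + 78792) = 1/((-87*(-155) - 8*14) + 78792) = 1/((13485 - 112) + 78792) = 1/(13373 + 78792) = 1/92165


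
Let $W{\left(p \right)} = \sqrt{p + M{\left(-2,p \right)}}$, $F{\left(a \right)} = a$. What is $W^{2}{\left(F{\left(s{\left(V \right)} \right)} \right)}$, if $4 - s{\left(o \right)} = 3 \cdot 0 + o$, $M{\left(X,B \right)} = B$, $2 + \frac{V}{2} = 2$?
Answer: $8$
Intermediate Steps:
$V = 0$ ($V = -4 + 2 \cdot 2 = -4 + 4 = 0$)
$s{\left(o \right)} = 4 - o$ ($s{\left(o \right)} = 4 - \left(3 \cdot 0 + o\right) = 4 - \left(0 + o\right) = 4 - o$)
$W{\left(p \right)} = \sqrt{2} \sqrt{p}$ ($W{\left(p \right)} = \sqrt{p + p} = \sqrt{2 p} = \sqrt{2} \sqrt{p}$)
$W^{2}{\left(F{\left(s{\left(V \right)} \right)} \right)} = \left(\sqrt{2} \sqrt{4 - 0}\right)^{2} = \left(\sqrt{2} \sqrt{4 + 0}\right)^{2} = \left(\sqrt{2} \sqrt{4}\right)^{2} = \left(\sqrt{2} \cdot 2\right)^{2} = \left(2 \sqrt{2}\right)^{2} = 8$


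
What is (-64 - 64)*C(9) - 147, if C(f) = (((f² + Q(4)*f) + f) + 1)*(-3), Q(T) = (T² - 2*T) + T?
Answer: 76269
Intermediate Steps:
Q(T) = T² - T
C(f) = -3 - 39*f - 3*f² (C(f) = (((f² + (4*(-1 + 4))*f) + f) + 1)*(-3) = (((f² + (4*3)*f) + f) + 1)*(-3) = (((f² + 12*f) + f) + 1)*(-3) = ((f² + 13*f) + 1)*(-3) = (1 + f² + 13*f)*(-3) = -3 - 39*f - 3*f²)
(-64 - 64)*C(9) - 147 = (-64 - 64)*(-3 - 39*9 - 3*9²) - 147 = -128*(-3 - 351 - 3*81) - 147 = -128*(-3 - 351 - 243) - 147 = -128*(-597) - 147 = 76416 - 147 = 76269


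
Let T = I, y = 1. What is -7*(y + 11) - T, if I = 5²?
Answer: -109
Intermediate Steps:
I = 25
T = 25
-7*(y + 11) - T = -7*(1 + 11) - 1*25 = -7*12 - 25 = -84 - 25 = -109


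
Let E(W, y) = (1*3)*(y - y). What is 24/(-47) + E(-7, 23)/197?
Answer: -24/47 ≈ -0.51064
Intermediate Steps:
E(W, y) = 0 (E(W, y) = 3*0 = 0)
24/(-47) + E(-7, 23)/197 = 24/(-47) + 0/197 = 24*(-1/47) + 0*(1/197) = -24/47 + 0 = -24/47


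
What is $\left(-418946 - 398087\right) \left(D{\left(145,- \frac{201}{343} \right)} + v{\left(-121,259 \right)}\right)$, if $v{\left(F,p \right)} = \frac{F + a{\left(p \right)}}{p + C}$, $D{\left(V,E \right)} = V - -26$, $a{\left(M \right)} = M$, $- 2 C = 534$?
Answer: $- \frac{502475295}{4} \approx -1.2562 \cdot 10^{8}$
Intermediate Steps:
$C = -267$ ($C = \left(- \frac{1}{2}\right) 534 = -267$)
$D{\left(V,E \right)} = 26 + V$ ($D{\left(V,E \right)} = V + 26 = 26 + V$)
$v{\left(F,p \right)} = \frac{F + p}{-267 + p}$ ($v{\left(F,p \right)} = \frac{F + p}{p - 267} = \frac{F + p}{-267 + p}$)
$\left(-418946 - 398087\right) \left(D{\left(145,- \frac{201}{343} \right)} + v{\left(-121,259 \right)}\right) = \left(-418946 - 398087\right) \left(\left(26 + 145\right) + \frac{-121 + 259}{-267 + 259}\right) = - 817033 \left(171 + \frac{1}{-8} \cdot 138\right) = - 817033 \left(171 - \frac{69}{4}\right) = \left(-817033\right) \frac{615}{4} = - \frac{502475295}{4}$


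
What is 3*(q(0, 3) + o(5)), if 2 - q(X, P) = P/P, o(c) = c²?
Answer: 78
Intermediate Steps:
q(X, P) = 1 (q(X, P) = 2 - P/P = 2 - 1*1 = 2 - 1 = 1)
3*(q(0, 3) + o(5)) = 3*(1 + 5²) = 3*(1 + 25) = 3*26 = 78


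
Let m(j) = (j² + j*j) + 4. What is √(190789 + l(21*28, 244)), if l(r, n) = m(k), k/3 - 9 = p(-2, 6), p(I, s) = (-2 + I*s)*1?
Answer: √191243 ≈ 437.31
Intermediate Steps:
p(I, s) = -2 + I*s
k = -15 (k = 27 + 3*(-2 - 2*6) = 27 + 3*(-2 - 12) = 27 + 3*(-14) = 27 - 42 = -15)
m(j) = 4 + 2*j² (m(j) = (j² + j²) + 4 = 2*j² + 4 = 4 + 2*j²)
l(r, n) = 454 (l(r, n) = 4 + 2*(-15)² = 4 + 2*225 = 4 + 450 = 454)
√(190789 + l(21*28, 244)) = √(190789 + 454) = √191243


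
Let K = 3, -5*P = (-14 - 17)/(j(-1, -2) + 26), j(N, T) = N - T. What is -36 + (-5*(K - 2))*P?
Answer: -1003/27 ≈ -37.148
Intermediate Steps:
P = 31/135 (P = -(-14 - 17)/(5*((-1 - 1*(-2)) + 26)) = -(-31)/(5*((-1 + 2) + 26)) = -(-31)/(5*(1 + 26)) = -(-31)/(5*27) = -⅕*(-31/27) = 31/135 ≈ 0.22963)
-36 + (-5*(K - 2))*P = -36 - 5*(3 - 2)*(31/135) = -36 - 5*1*(31/135) = -36 - 5*31/135 = -36 - 31/27 = -1003/27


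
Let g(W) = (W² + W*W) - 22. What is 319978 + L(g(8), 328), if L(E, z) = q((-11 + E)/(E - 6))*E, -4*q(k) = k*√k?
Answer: 319978 - 1007*√95/400 ≈ 3.1995e+5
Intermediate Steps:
q(k) = -k^(3/2)/4 (q(k) = -k*√k/4 = -k^(3/2)/4)
g(W) = -22 + 2*W² (g(W) = (W² + W²) - 22 = 2*W² - 22 = -22 + 2*W²)
L(E, z) = -E*((-11 + E)/(-6 + E))^(3/2)/4 (L(E, z) = (-((-11 + E)/(E - 6))^(3/2)/4)*E = (-((-11 + E)/(-6 + E))^(3/2)/4)*E = -E*((-11 + E)/(-6 + E))^(3/2)/4)
319978 + L(g(8), 328) = 319978 - (-22 + 2*8²)*((-11 + (-22 + 2*8²))/(-6 + (-22 + 2*8²)))^(3/2)/4 = 319978 - (-22 + 2*64)*((-11 + (-22 + 2*64))/(-6 + (-22 + 2*64)))^(3/2)/4 = 319978 - (-22 + 128)*((-11 + (-22 + 128))/(-6 + (-22 + 128)))^(3/2)/4 = 319978 - ¼*106*((-11 + 106)/(-6 + 106))^(3/2) = 319978 - ¼*106*(95/100)^(3/2) = 319978 - ¼*106*((1/100)*95)^(3/2) = 319978 - ¼*106*(19/20)^(3/2) = 319978 - ¼*106*19*√95/200 = 319978 - 1007*√95/400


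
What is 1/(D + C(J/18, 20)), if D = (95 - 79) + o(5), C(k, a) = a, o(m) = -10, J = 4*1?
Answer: 1/26 ≈ 0.038462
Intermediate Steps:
J = 4
D = 6 (D = (95 - 79) - 10 = 16 - 10 = 6)
1/(D + C(J/18, 20)) = 1/(6 + 20) = 1/26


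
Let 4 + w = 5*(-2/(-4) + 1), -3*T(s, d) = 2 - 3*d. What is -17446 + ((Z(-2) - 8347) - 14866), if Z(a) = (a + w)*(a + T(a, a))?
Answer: -40666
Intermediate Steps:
T(s, d) = -⅔ + d (T(s, d) = -(2 - 3*d)/3 = -⅔ + d)
w = 7/2 (w = -4 + 5*(-2/(-4) + 1) = -4 + 5*(-2*(-¼) + 1) = -4 + 5*(½ + 1) = -4 + 5*(3/2) = -4 + 15/2 = 7/2 ≈ 3.5000)
Z(a) = (-⅔ + 2*a)*(7/2 + a) (Z(a) = (a + 7/2)*(a + (-⅔ + a)) = (7/2 + a)*(-⅔ + 2*a) = (-⅔ + 2*a)*(7/2 + a))
-17446 + ((Z(-2) - 8347) - 14866) = -17446 + (((-7/3 + 2*(-2)² + (19/3)*(-2)) - 8347) - 14866) = -17446 + (((-7/3 + 2*4 - 38/3) - 8347) - 14866) = -17446 + (((-7/3 + 8 - 38/3) - 8347) - 14866) = -17446 + ((-7 - 8347) - 14866) = -17446 + (-8354 - 14866) = -17446 - 23220 = -40666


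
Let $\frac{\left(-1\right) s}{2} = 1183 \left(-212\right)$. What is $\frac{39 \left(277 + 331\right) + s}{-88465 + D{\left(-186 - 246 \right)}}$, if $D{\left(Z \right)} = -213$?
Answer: $- \frac{262652}{44339} \approx -5.9237$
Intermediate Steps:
$s = 501592$ ($s = - 2 \cdot 1183 \left(-212\right) = \left(-2\right) \left(-250796\right) = 501592$)
$\frac{39 \left(277 + 331\right) + s}{-88465 + D{\left(-186 - 246 \right)}} = \frac{39 \left(277 + 331\right) + 501592}{-88465 - 213} = \frac{39 \cdot 608 + 501592}{-88678} = \left(23712 + 501592\right) \left(- \frac{1}{88678}\right) = 525304 \left(- \frac{1}{88678}\right) = - \frac{262652}{44339}$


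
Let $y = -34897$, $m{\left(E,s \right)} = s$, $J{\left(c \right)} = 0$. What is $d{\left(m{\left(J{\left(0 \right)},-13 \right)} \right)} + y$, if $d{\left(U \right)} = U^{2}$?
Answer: $-34728$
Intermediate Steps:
$d{\left(m{\left(J{\left(0 \right)},-13 \right)} \right)} + y = \left(-13\right)^{2} - 34897 = 169 - 34897 = -34728$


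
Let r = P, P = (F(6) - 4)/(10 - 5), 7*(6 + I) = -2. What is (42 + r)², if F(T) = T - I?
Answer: 2334784/1225 ≈ 1905.9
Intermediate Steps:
I = -44/7 (I = -6 + (⅐)*(-2) = -6 - 2/7 = -44/7 ≈ -6.2857)
F(T) = 44/7 + T (F(T) = T - 1*(-44/7) = T + 44/7 = 44/7 + T)
P = 58/35 (P = ((44/7 + 6) - 4)/(10 - 5) = (86/7 - 4)/5 = (58/7)*(⅕) = 58/35 ≈ 1.6571)
r = 58/35 ≈ 1.6571
(42 + r)² = (42 + 58/35)² = (1528/35)² = 2334784/1225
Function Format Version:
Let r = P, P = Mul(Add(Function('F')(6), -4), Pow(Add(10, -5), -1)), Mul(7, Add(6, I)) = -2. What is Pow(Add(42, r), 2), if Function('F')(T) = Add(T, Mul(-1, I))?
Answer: Rational(2334784, 1225) ≈ 1905.9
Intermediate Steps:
I = Rational(-44, 7) (I = Add(-6, Mul(Rational(1, 7), -2)) = Add(-6, Rational(-2, 7)) = Rational(-44, 7) ≈ -6.2857)
Function('F')(T) = Add(Rational(44, 7), T) (Function('F')(T) = Add(T, Mul(-1, Rational(-44, 7))) = Add(T, Rational(44, 7)) = Add(Rational(44, 7), T))
P = Rational(58, 35) (P = Mul(Add(Add(Rational(44, 7), 6), -4), Pow(Add(10, -5), -1)) = Mul(Add(Rational(86, 7), -4), Pow(5, -1)) = Mul(Rational(58, 7), Rational(1, 5)) = Rational(58, 35) ≈ 1.6571)
r = Rational(58, 35) ≈ 1.6571
Pow(Add(42, r), 2) = Pow(Add(42, Rational(58, 35)), 2) = Pow(Rational(1528, 35), 2) = Rational(2334784, 1225)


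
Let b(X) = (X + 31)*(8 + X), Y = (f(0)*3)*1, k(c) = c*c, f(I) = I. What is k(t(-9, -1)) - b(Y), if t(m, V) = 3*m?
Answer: 481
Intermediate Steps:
k(c) = c²
Y = 0 (Y = (0*3)*1 = 0*1 = 0)
b(X) = (8 + X)*(31 + X) (b(X) = (31 + X)*(8 + X) = (8 + X)*(31 + X))
k(t(-9, -1)) - b(Y) = (3*(-9))² - (248 + 0² + 39*0) = (-27)² - (248 + 0 + 0) = 729 - 1*248 = 729 - 248 = 481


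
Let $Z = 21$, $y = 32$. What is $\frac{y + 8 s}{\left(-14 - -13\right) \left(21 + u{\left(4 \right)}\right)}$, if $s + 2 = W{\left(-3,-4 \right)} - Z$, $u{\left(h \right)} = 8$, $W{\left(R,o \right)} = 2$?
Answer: $\frac{136}{29} \approx 4.6897$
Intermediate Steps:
$s = -21$ ($s = -2 + \left(2 - 21\right) = -2 - 19 = -21$)
$\frac{y + 8 s}{\left(-14 - -13\right) \left(21 + u{\left(4 \right)}\right)} = \frac{32 + 8 \left(-21\right)}{\left(-14 - -13\right) \left(21 + 8\right)} = \frac{32 - 168}{\left(-14 + 13\right) 29} = - \frac{136}{\left(-1\right) 29} = - \frac{136}{-29} = \left(-136\right) \left(- \frac{1}{29}\right) = \frac{136}{29}$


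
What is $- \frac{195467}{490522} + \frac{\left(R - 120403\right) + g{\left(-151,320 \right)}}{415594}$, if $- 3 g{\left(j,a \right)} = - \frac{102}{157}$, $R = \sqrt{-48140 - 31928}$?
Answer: $- \frac{5506583716550}{8001426502669} + \frac{i \sqrt{20017}}{207797} \approx -0.6882 + 0.00068086 i$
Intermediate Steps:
$R = 2 i \sqrt{20017}$ ($R = \sqrt{-80068} = 2 i \sqrt{20017} \approx 282.96 i$)
$g{\left(j,a \right)} = \frac{34}{157}$ ($g{\left(j,a \right)} = - \frac{\left(-102\right) \frac{1}{157}}{3} = \left(- \frac{1}{3}\right) \left(- \frac{102}{157}\right) = \frac{34}{157}$)
$- \frac{195467}{490522} + \frac{\left(R - 120403\right) + g{\left(-151,320 \right)}}{415594} = - \frac{195467}{490522} + \frac{\left(2 i \sqrt{20017} - 120403\right) + \frac{34}{157}}{415594} = \left(-195467\right) \frac{1}{490522} + \left(\left(-120403 + 2 i \sqrt{20017}\right) + \frac{34}{157}\right) \frac{1}{415594} = - \frac{195467}{490522} + \left(- \frac{18903237}{157} + 2 i \sqrt{20017}\right) \frac{1}{415594} = - \frac{195467}{490522} - \left(\frac{18903237}{65248258} - \frac{i \sqrt{20017}}{207797}\right) = - \frac{5506583716550}{8001426502669} + \frac{i \sqrt{20017}}{207797}$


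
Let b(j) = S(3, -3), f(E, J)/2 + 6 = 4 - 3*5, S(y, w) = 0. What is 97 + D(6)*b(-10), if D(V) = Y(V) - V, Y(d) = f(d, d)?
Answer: 97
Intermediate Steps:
f(E, J) = -34 (f(E, J) = -12 + 2*(4 - 3*5) = -12 + 2*(4 - 15) = -12 + 2*(-11) = -12 - 22 = -34)
b(j) = 0
Y(d) = -34
D(V) = -34 - V
97 + D(6)*b(-10) = 97 + (-34 - 1*6)*0 = 97 + (-34 - 6)*0 = 97 - 40*0 = 97 + 0 = 97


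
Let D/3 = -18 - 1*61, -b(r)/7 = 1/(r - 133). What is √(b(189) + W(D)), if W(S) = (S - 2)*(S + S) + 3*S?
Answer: √1801198/4 ≈ 335.52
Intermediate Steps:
b(r) = -7/(-133 + r) (b(r) = -7/(r - 133) = -7/(-133 + r))
D = -237 (D = 3*(-18 - 1*61) = 3*(-18 - 61) = 3*(-79) = -237)
W(S) = 3*S + 2*S*(-2 + S) (W(S) = (-2 + S)*(2*S) + 3*S = 2*S*(-2 + S) + 3*S = 3*S + 2*S*(-2 + S))
√(b(189) + W(D)) = √(-7/(-133 + 189) - 237*(-1 + 2*(-237))) = √(-7/56 - 237*(-1 - 474)) = √(-7*1/56 - 237*(-475)) = √(-⅛ + 112575) = √(900599/8) = √1801198/4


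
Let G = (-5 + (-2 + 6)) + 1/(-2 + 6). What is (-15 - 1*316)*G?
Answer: 993/4 ≈ 248.25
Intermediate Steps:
G = -¾ (G = (-5 + 4) + 1/4 = -1 + ¼ = -¾ ≈ -0.75000)
(-15 - 1*316)*G = (-15 - 1*316)*(-¾) = (-15 - 316)*(-¾) = -331*(-¾) = 993/4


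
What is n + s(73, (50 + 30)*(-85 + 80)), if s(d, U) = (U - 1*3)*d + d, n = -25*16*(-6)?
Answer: -26946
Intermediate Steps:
n = 2400 (n = -400*(-6) = 2400)
s(d, U) = d + d*(-3 + U) (s(d, U) = (U - 3)*d + d = (-3 + U)*d + d = d*(-3 + U) + d = d + d*(-3 + U))
n + s(73, (50 + 30)*(-85 + 80)) = 2400 + 73*(-2 + (50 + 30)*(-85 + 80)) = 2400 + 73*(-2 + 80*(-5)) = 2400 + 73*(-2 - 400) = 2400 + 73*(-402) = 2400 - 29346 = -26946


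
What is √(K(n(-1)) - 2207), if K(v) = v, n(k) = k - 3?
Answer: I*√2211 ≈ 47.021*I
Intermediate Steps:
n(k) = -3 + k
√(K(n(-1)) - 2207) = √((-3 - 1) - 2207) = √(-4 - 2207) = √(-2211) = I*√2211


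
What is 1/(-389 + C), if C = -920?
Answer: -1/1309 ≈ -0.00076394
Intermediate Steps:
1/(-389 + C) = 1/(-389 - 920) = 1/(-1309) = -1/1309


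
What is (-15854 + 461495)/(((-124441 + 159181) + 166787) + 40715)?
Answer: 63663/34606 ≈ 1.8397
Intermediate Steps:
(-15854 + 461495)/(((-124441 + 159181) + 166787) + 40715) = 445641/((34740 + 166787) + 40715) = 445641/(201527 + 40715) = 445641/242242 = 445641*(1/242242) = 63663/34606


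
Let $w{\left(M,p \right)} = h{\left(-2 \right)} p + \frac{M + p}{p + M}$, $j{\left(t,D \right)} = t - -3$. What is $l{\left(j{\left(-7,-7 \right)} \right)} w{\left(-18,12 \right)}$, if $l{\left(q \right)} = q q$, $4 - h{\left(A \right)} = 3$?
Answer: $208$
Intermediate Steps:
$j{\left(t,D \right)} = 3 + t$ ($j{\left(t,D \right)} = t + 3 = 3 + t$)
$h{\left(A \right)} = 1$ ($h{\left(A \right)} = 4 - 3 = 1$)
$w{\left(M,p \right)} = 1 + p$ ($w{\left(M,p \right)} = 1 p + \frac{M + p}{p + M} = p + \frac{M + p}{M + p} = p + 1 = 1 + p$)
$l{\left(q \right)} = q^{2}$
$l{\left(j{\left(-7,-7 \right)} \right)} w{\left(-18,12 \right)} = \left(3 - 7\right)^{2} \left(1 + 12\right) = \left(-4\right)^{2} \cdot 13 = 16 \cdot 13 = 208$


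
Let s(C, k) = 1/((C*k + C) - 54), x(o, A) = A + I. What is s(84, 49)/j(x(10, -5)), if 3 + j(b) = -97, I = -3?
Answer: -1/414600 ≈ -2.4120e-6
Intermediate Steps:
x(o, A) = -3 + A (x(o, A) = A - 3 = -3 + A)
s(C, k) = 1/(-54 + C + C*k) (s(C, k) = 1/((C + C*k) - 54) = 1/(-54 + C + C*k))
j(b) = -100 (j(b) = -3 - 97 = -100)
s(84, 49)/j(x(10, -5)) = 1/((-54 + 84 + 84*49)*(-100)) = -1/100/(-54 + 84 + 4116) = -1/100/4146 = (1/4146)*(-1/100) = -1/414600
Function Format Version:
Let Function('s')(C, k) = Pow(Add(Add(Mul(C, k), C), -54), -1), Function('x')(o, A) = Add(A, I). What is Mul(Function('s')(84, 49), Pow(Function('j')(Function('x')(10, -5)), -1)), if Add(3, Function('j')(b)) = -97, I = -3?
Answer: Rational(-1, 414600) ≈ -2.4120e-6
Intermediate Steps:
Function('x')(o, A) = Add(-3, A) (Function('x')(o, A) = Add(A, -3) = Add(-3, A))
Function('s')(C, k) = Pow(Add(-54, C, Mul(C, k)), -1) (Function('s')(C, k) = Pow(Add(Add(C, Mul(C, k)), -54), -1) = Pow(Add(-54, C, Mul(C, k)), -1))
Function('j')(b) = -100 (Function('j')(b) = Add(-3, -97) = -100)
Mul(Function('s')(84, 49), Pow(Function('j')(Function('x')(10, -5)), -1)) = Mul(Pow(Add(-54, 84, Mul(84, 49)), -1), Pow(-100, -1)) = Mul(Pow(Add(-54, 84, 4116), -1), Rational(-1, 100)) = Mul(Pow(4146, -1), Rational(-1, 100)) = Mul(Rational(1, 4146), Rational(-1, 100)) = Rational(-1, 414600)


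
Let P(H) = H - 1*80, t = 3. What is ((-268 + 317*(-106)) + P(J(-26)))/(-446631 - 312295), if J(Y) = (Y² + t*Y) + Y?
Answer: 16689/379463 ≈ 0.043981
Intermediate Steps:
J(Y) = Y² + 4*Y (J(Y) = (Y² + 3*Y) + Y = Y² + 4*Y)
P(H) = -80 + H (P(H) = H - 80 = -80 + H)
((-268 + 317*(-106)) + P(J(-26)))/(-446631 - 312295) = ((-268 + 317*(-106)) + (-80 - 26*(4 - 26)))/(-446631 - 312295) = ((-268 - 33602) + (-80 - 26*(-22)))/(-758926) = (-33870 + (-80 + 572))*(-1/758926) = (-33870 + 492)*(-1/758926) = -33378*(-1/758926) = 16689/379463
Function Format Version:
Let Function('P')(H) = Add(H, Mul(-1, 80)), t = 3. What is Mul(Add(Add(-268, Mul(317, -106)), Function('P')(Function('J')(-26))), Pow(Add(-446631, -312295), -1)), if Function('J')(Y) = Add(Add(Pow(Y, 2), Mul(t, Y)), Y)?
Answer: Rational(16689, 379463) ≈ 0.043981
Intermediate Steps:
Function('J')(Y) = Add(Pow(Y, 2), Mul(4, Y)) (Function('J')(Y) = Add(Add(Pow(Y, 2), Mul(3, Y)), Y) = Add(Pow(Y, 2), Mul(4, Y)))
Function('P')(H) = Add(-80, H) (Function('P')(H) = Add(H, -80) = Add(-80, H))
Mul(Add(Add(-268, Mul(317, -106)), Function('P')(Function('J')(-26))), Pow(Add(-446631, -312295), -1)) = Mul(Add(Add(-268, Mul(317, -106)), Add(-80, Mul(-26, Add(4, -26)))), Pow(Add(-446631, -312295), -1)) = Mul(Add(Add(-268, -33602), Add(-80, Mul(-26, -22))), Pow(-758926, -1)) = Mul(Add(-33870, Add(-80, 572)), Rational(-1, 758926)) = Mul(Add(-33870, 492), Rational(-1, 758926)) = Mul(-33378, Rational(-1, 758926)) = Rational(16689, 379463)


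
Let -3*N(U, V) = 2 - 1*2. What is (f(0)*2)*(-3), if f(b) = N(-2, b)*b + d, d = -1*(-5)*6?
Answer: -180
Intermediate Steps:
d = 30 (d = 5*6 = 30)
N(U, V) = 0 (N(U, V) = -(2 - 1*2)/3 = -(2 - 2)/3 = -⅓*0 = 0)
f(b) = 30 (f(b) = 0*b + 30 = 0 + 30 = 30)
(f(0)*2)*(-3) = (30*2)*(-3) = 60*(-3) = -180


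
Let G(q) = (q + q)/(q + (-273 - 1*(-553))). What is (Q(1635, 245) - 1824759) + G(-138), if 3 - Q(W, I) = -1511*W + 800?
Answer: 45789821/71 ≈ 6.4493e+5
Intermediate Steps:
Q(W, I) = -797 + 1511*W (Q(W, I) = 3 - (-1511*W + 800) = 3 - (800 - 1511*W) = 3 + (-800 + 1511*W) = -797 + 1511*W)
G(q) = 2*q/(280 + q) (G(q) = (2*q)/(q + (-273 + 553)) = (2*q)/(q + 280) = (2*q)/(280 + q) = 2*q/(280 + q))
(Q(1635, 245) - 1824759) + G(-138) = ((-797 + 1511*1635) - 1824759) + 2*(-138)/(280 - 138) = ((-797 + 2470485) - 1824759) + 2*(-138)/142 = (2469688 - 1824759) + 2*(-138)*(1/142) = 644929 - 138/71 = 45789821/71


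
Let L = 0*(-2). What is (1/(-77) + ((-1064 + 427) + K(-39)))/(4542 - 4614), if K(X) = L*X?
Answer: 2725/308 ≈ 8.8474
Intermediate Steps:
L = 0
K(X) = 0 (K(X) = 0*X = 0)
(1/(-77) + ((-1064 + 427) + K(-39)))/(4542 - 4614) = (1/(-77) + ((-1064 + 427) + 0))/(4542 - 4614) = (-1/77 + (-637 + 0))/(-72) = (-1/77 - 637)*(-1/72) = -49050/77*(-1/72) = 2725/308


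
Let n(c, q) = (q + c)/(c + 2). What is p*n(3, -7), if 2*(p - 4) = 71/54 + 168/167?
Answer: -93073/22545 ≈ -4.1283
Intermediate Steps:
p = 93073/18036 (p = 4 + (71/54 + 168/167)/2 = 4 + (½)*(20929/9018) = 4 + 20929/18036 = 93073/18036 ≈ 5.1604)
n(c, q) = (c + q)/(2 + c)
p*n(3, -7) = 93073*((3 - 7)/(2 + 3))/18036 = 93073*(-4/5)/18036 = 93073*((⅕)*(-4))/18036 = (93073/18036)*(-⅘) = -93073/22545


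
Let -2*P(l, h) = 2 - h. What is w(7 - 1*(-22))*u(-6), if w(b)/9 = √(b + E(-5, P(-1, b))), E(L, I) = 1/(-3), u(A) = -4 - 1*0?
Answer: -12*√258 ≈ -192.75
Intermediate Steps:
u(A) = -4 (u(A) = -4 + 0 = -4)
P(l, h) = -1 + h/2 (P(l, h) = -(2 - h)/2 = -1 + h/2)
E(L, I) = -⅓
w(b) = 9*√(-⅓ + b) (w(b) = 9*√(b - ⅓) = 9*√(-⅓ + b))
w(7 - 1*(-22))*u(-6) = (3*√(-3 + 9*(7 - 1*(-22))))*(-4) = (3*√(-3 + 9*(7 + 22)))*(-4) = (3*√(-3 + 9*29))*(-4) = (3*√(-3 + 261))*(-4) = (3*√258)*(-4) = -12*√258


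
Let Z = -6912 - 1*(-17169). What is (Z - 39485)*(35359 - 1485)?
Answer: -990069272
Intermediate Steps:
Z = 10257 (Z = -6912 + 17169 = 10257)
(Z - 39485)*(35359 - 1485) = (10257 - 39485)*(35359 - 1485) = -29228*33874 = -990069272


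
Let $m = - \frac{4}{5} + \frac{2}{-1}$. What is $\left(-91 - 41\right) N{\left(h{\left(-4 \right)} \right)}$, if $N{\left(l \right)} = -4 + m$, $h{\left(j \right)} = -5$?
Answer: $\frac{4488}{5} \approx 897.6$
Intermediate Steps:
$m = - \frac{14}{5}$ ($m = \left(-4\right) \frac{1}{5} + 2 \left(-1\right) = - \frac{4}{5} - 2 = - \frac{14}{5} \approx -2.8$)
$N{\left(l \right)} = - \frac{34}{5}$ ($N{\left(l \right)} = -4 - \frac{14}{5} = - \frac{34}{5}$)
$\left(-91 - 41\right) N{\left(h{\left(-4 \right)} \right)} = \left(-91 - 41\right) \left(- \frac{34}{5}\right) = \left(-132\right) \left(- \frac{34}{5}\right) = \frac{4488}{5}$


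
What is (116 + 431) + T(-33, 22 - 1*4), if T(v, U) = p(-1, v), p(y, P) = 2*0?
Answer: 547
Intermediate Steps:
p(y, P) = 0
T(v, U) = 0
(116 + 431) + T(-33, 22 - 1*4) = (116 + 431) + 0 = 547 + 0 = 547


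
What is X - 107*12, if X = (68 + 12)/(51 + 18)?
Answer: -88516/69 ≈ -1282.8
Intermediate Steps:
X = 80/69 ≈ 1.1594
X - 107*12 = 80/69 - 107*12 = 80/69 - 1284 = -88516/69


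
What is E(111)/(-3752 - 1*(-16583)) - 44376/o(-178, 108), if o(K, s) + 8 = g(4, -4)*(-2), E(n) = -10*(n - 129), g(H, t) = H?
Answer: 23724639/8554 ≈ 2773.5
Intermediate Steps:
E(n) = 1290 - 10*n (E(n) = -10*(-129 + n) = 1290 - 10*n)
o(K, s) = -16 (o(K, s) = -8 + 4*(-2) = -8 - 8 = -16)
E(111)/(-3752 - 1*(-16583)) - 44376/o(-178, 108) = (1290 - 10*111)/(-3752 - 1*(-16583)) - 44376/(-16) = (1290 - 1110)/(-3752 + 16583) - 44376*(-1/16) = 180/12831 + 5547/2 = 180*(1/12831) + 5547/2 = 60/4277 + 5547/2 = 23724639/8554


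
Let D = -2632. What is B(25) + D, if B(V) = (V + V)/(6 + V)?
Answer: -81542/31 ≈ -2630.4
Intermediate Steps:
B(V) = 2*V/(6 + V) (B(V) = (2*V)/(6 + V) = 2*V/(6 + V))
B(25) + D = 2*25/(6 + 25) - 2632 = 2*25/31 - 2632 = 2*25*(1/31) - 2632 = 50/31 - 2632 = -81542/31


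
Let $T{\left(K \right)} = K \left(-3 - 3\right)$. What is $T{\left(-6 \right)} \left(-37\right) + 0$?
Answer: $-1332$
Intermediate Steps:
$T{\left(K \right)} = - 6 K$ ($T{\left(K \right)} = K \left(-6\right) = - 6 K$)
$T{\left(-6 \right)} \left(-37\right) + 0 = \left(-6\right) \left(-6\right) \left(-37\right) + 0 = 36 \left(-37\right) + 0 = -1332 + 0 = -1332$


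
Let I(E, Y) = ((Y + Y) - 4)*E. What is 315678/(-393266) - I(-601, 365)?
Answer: 85795932519/196633 ≈ 4.3633e+5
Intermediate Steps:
I(E, Y) = E*(-4 + 2*Y) (I(E, Y) = (2*Y - 4)*E = (-4 + 2*Y)*E = E*(-4 + 2*Y))
315678/(-393266) - I(-601, 365) = 315678/(-393266) - 2*(-601)*(-2 + 365) = 315678*(-1/393266) - 2*(-601)*363 = -157839/196633 - 1*(-436326) = -157839/196633 + 436326 = 85795932519/196633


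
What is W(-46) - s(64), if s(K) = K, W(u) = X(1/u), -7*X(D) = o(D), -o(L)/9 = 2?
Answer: -430/7 ≈ -61.429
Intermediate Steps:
o(L) = -18 (o(L) = -9*2 = -18)
X(D) = 18/7 (X(D) = -⅐*(-18) = 18/7)
W(u) = 18/7
W(-46) - s(64) = 18/7 - 1*64 = 18/7 - 64 = -430/7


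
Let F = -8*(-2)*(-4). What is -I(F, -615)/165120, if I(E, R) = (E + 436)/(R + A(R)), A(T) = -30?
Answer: 31/8875200 ≈ 3.4929e-6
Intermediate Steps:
F = -64 (F = 16*(-4) = -64)
I(E, R) = (436 + E)/(-30 + R) (I(E, R) = (E + 436)/(R - 30) = (436 + E)/(-30 + R))
-I(F, -615)/165120 = -(436 - 64)/(-30 - 615)/165120 = -372/(-645)/165120 = -(-1/645*372)/165120 = -(-124)/(215*165120) = -1*(-31/8875200) = 31/8875200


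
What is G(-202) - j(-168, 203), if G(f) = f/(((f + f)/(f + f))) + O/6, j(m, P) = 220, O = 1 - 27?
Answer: -1279/3 ≈ -426.33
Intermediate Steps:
O = -26
G(f) = -13/3 + f (G(f) = f/(((f + f)/(f + f))) - 26/6 = f/(((2*f)/((2*f)))) - 26*⅙ = f/(((2*f)*(1/(2*f)))) - 13/3 = f/1 - 13/3 = f*1 - 13/3 = f - 13/3 = -13/3 + f)
G(-202) - j(-168, 203) = (-13/3 - 202) - 1*220 = -619/3 - 220 = -1279/3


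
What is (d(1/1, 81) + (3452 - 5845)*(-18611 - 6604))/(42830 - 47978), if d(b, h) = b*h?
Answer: -457118/39 ≈ -11721.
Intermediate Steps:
(d(1/1, 81) + (3452 - 5845)*(-18611 - 6604))/(42830 - 47978) = (81/1 + (3452 - 5845)*(-18611 - 6604))/(42830 - 47978) = (1*81 - 2393*(-25215))/(-5148) = (81 + 60339495)*(-1/5148) = 60339576*(-1/5148) = -457118/39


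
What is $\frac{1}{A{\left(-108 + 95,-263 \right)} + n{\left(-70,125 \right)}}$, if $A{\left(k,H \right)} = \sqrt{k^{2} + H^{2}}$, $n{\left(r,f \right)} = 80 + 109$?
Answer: $- \frac{189}{33617} + \frac{\sqrt{69338}}{33617} \approx 0.0022108$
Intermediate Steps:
$n{\left(r,f \right)} = 189$
$A{\left(k,H \right)} = \sqrt{H^{2} + k^{2}}$
$\frac{1}{A{\left(-108 + 95,-263 \right)} + n{\left(-70,125 \right)}} = \frac{1}{\sqrt{\left(-263\right)^{2} + \left(-108 + 95\right)^{2}} + 189} = \frac{1}{\sqrt{69169 + \left(-13\right)^{2}} + 189} = \frac{1}{\sqrt{69169 + 169} + 189} = \frac{1}{\sqrt{69338} + 189} = \frac{1}{189 + \sqrt{69338}}$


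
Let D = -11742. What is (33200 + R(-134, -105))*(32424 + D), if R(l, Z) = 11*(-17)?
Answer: 682774866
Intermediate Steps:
R(l, Z) = -187
(33200 + R(-134, -105))*(32424 + D) = (33200 - 187)*(32424 - 11742) = 33013*20682 = 682774866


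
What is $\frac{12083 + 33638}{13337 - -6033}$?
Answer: $\frac{3517}{1490} \approx 2.3604$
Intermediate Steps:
$\frac{12083 + 33638}{13337 - -6033} = \frac{45721}{13337 + \left(-8961 + 14994\right)} = \frac{45721}{13337 + 6033} = \frac{45721}{19370} = 45721 \cdot \frac{1}{19370} = \frac{3517}{1490}$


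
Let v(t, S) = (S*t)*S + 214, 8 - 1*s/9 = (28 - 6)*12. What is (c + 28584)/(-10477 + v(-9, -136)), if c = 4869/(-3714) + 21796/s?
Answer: -10187613341/63010951488 ≈ -0.16168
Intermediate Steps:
s = -2304 (s = 72 - 9*(28 - 6)*12 = 72 - 198*12 = 72 - 9*264 = 72 - 2376 = -2304)
c = -3840355/356544 (c = 4869/(-3714) + 21796/(-2304) = 4869*(-1/3714) + 21796*(-1/2304) = -1623/1238 - 5449/576 = -3840355/356544 ≈ -10.771)
v(t, S) = 214 + t*S² (v(t, S) = t*S² + 214 = 214 + t*S²)
(c + 28584)/(-10477 + v(-9, -136)) = (-3840355/356544 + 28584)/(-10477 + (214 - 9*(-136)²)) = 10187613341/(356544*(-10477 + (214 - 9*18496))) = 10187613341/(356544*(-10477 + (214 - 166464))) = 10187613341/(356544*(-10477 - 166250)) = (10187613341/356544)/(-176727) = (10187613341/356544)*(-1/176727) = -10187613341/63010951488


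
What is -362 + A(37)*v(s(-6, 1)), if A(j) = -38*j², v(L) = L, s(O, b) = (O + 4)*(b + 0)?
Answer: 103682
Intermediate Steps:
s(O, b) = b*(4 + O) (s(O, b) = (4 + O)*b = b*(4 + O))
-362 + A(37)*v(s(-6, 1)) = -362 + (-38*37²)*(1*(4 - 6)) = -362 + (-38*1369)*(1*(-2)) = -362 - 52022*(-2) = -362 + 104044 = 103682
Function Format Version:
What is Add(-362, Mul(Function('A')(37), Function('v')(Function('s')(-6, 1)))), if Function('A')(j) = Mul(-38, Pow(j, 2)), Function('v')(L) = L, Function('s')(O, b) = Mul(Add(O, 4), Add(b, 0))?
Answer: 103682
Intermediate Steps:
Function('s')(O, b) = Mul(b, Add(4, O)) (Function('s')(O, b) = Mul(Add(4, O), b) = Mul(b, Add(4, O)))
Add(-362, Mul(Function('A')(37), Function('v')(Function('s')(-6, 1)))) = Add(-362, Mul(Mul(-38, Pow(37, 2)), Mul(1, Add(4, -6)))) = Add(-362, Mul(Mul(-38, 1369), Mul(1, -2))) = Add(-362, Mul(-52022, -2)) = Add(-362, 104044) = 103682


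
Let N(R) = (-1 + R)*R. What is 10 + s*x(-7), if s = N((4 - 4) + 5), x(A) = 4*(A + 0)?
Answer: -550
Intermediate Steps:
x(A) = 4*A
N(R) = R*(-1 + R)
s = 20 (s = ((4 - 4) + 5)*(-1 + ((4 - 4) + 5)) = (0 + 5)*(-1 + (0 + 5)) = 5*(-1 + 5) = 5*4 = 20)
10 + s*x(-7) = 10 + 20*(4*(-7)) = 10 + 20*(-28) = 10 - 560 = -550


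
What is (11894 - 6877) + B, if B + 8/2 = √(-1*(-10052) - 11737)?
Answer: 5013 + I*√1685 ≈ 5013.0 + 41.049*I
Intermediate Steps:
B = -4 + I*√1685 (B = -4 + √(-1*(-10052) - 11737) = -4 + √(10052 - 11737) = -4 + √(-1685) = -4 + I*√1685 ≈ -4.0 + 41.049*I)
(11894 - 6877) + B = (11894 - 6877) + (-4 + I*√1685) = 5017 + (-4 + I*√1685) = 5013 + I*√1685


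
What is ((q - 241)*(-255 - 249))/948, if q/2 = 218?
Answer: -8190/79 ≈ -103.67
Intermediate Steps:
q = 436 (q = 2*218 = 436)
((q - 241)*(-255 - 249))/948 = ((436 - 241)*(-255 - 249))/948 = (195*(-504))*(1/948) = -98280*1/948 = -8190/79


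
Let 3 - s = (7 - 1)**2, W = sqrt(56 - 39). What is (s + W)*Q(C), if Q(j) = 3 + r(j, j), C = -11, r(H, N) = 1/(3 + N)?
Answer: -759/8 + 23*sqrt(17)/8 ≈ -83.021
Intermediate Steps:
W = sqrt(17) ≈ 4.1231
Q(j) = 3 + 1/(3 + j)
s = -33 (s = 3 - (7 - 1)**2 = 3 - 1*6**2 = 3 - 1*36 = 3 - 36 = -33)
(s + W)*Q(C) = (-33 + sqrt(17))*((10 + 3*(-11))/(3 - 11)) = (-33 + sqrt(17))*((10 - 33)/(-8)) = (-33 + sqrt(17))*(-1/8*(-23)) = (-33 + sqrt(17))*(23/8) = -759/8 + 23*sqrt(17)/8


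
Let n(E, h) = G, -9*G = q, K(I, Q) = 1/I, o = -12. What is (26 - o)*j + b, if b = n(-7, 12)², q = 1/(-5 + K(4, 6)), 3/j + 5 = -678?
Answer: -3322546/19971603 ≈ -0.16636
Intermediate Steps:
j = -3/683 (j = 3/(-5 - 678) = 3/(-683) = 3*(-1/683) = -3/683 ≈ -0.0043924)
q = -4/19 (q = 1/(-5 + 1/4) = 1/(-5 + ¼) = 1/(-19/4) = -4/19 ≈ -0.21053)
G = 4/171 (G = -⅑*(-4/19) = 4/171 ≈ 0.023392)
n(E, h) = 4/171
b = 16/29241 (b = (4/171)² = 16/29241 ≈ 0.00054718)
(26 - o)*j + b = (26 - 1*(-12))*(-3/683) + 16/29241 = (26 + 12)*(-3/683) + 16/29241 = 38*(-3/683) + 16/29241 = -114/683 + 16/29241 = -3322546/19971603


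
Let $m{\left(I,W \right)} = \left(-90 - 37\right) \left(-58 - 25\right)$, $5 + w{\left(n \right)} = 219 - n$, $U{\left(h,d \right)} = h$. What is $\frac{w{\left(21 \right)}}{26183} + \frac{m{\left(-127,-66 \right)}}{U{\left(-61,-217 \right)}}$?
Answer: $- \frac{275983230}{1597163} \approx -172.8$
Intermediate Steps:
$w{\left(n \right)} = 214 - n$ ($w{\left(n \right)} = -5 - \left(-219 + n\right) = 214 - n$)
$m{\left(I,W \right)} = 10541$ ($m{\left(I,W \right)} = \left(-127\right) \left(-83\right) = 10541$)
$\frac{w{\left(21 \right)}}{26183} + \frac{m{\left(-127,-66 \right)}}{U{\left(-61,-217 \right)}} = \frac{214 - 21}{26183} + \frac{10541}{-61} = \left(214 - 21\right) \frac{1}{26183} + 10541 \left(- \frac{1}{61}\right) = 193 \cdot \frac{1}{26183} - \frac{10541}{61} = \frac{193}{26183} - \frac{10541}{61} = - \frac{275983230}{1597163}$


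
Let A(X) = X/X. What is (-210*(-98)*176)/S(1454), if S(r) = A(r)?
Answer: 3622080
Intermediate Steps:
A(X) = 1
S(r) = 1
(-210*(-98)*176)/S(1454) = (-210*(-98)*176)/1 = (20580*176)*1 = 3622080*1 = 3622080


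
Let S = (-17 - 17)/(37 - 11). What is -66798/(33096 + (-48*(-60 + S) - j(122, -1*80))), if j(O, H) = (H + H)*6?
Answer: -144729/80164 ≈ -1.8054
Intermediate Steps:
S = -17/13 (S = -34/26 = -34*1/26 = -17/13 ≈ -1.3077)
j(O, H) = 12*H (j(O, H) = (2*H)*6 = 12*H)
-66798/(33096 + (-48*(-60 + S) - j(122, -1*80))) = -66798/(33096 + (-48*(-60 - 17/13) - 12*(-1*80))) = -66798/(33096 + (-48*(-797/13) - 12*(-80))) = -66798/(33096 + (38256/13 - 1*(-960))) = -66798/(33096 + (38256/13 + 960)) = -66798/(33096 + 50736/13) = -66798/480984/13 = -66798*13/480984 = -144729/80164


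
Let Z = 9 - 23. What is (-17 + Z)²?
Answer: 961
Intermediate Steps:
Z = -14
(-17 + Z)² = (-17 - 14)² = (-31)² = 961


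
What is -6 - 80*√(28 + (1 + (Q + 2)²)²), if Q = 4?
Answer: -6 - 80*√1397 ≈ -2996.1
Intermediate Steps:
-6 - 80*√(28 + (1 + (Q + 2)²)²) = -6 - 80*√(28 + (1 + (4 + 2)²)²) = -6 - 80*√(28 + (1 + 6²)²) = -6 - 80*√(28 + (1 + 36)²) = -6 - 80*√(28 + 37²) = -6 - 80*√(28 + 1369) = -6 - 80*√1397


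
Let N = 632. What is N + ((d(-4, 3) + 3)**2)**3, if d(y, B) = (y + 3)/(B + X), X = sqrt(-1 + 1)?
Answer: 722872/729 ≈ 991.59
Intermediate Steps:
X = 0 (X = sqrt(0) = 0)
d(y, B) = (3 + y)/B (d(y, B) = (y + 3)/(B + 0) = (3 + y)/B)
N + ((d(-4, 3) + 3)**2)**3 = 632 + (((3 - 4)/3 + 3)**2)**3 = 632 + (((1/3)*(-1) + 3)**2)**3 = 632 + ((-1/3 + 3)**2)**3 = 632 + ((8/3)**2)**3 = 632 + (64/9)**3 = 632 + 262144/729 = 722872/729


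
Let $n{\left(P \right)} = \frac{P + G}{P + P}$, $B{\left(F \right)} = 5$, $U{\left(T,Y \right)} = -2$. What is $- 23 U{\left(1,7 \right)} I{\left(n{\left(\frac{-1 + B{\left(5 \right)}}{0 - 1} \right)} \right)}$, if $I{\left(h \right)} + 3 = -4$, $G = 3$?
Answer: $-322$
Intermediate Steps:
$n{\left(P \right)} = \frac{3 + P}{2 P}$ ($n{\left(P \right)} = \frac{P + 3}{P + P} = \frac{3 + P}{2 P}$)
$I{\left(h \right)} = -7$ ($I{\left(h \right)} = -3 - 4 = -7$)
$- 23 U{\left(1,7 \right)} I{\left(n{\left(\frac{-1 + B{\left(5 \right)}}{0 - 1} \right)} \right)} = \left(-23\right) \left(-2\right) \left(-7\right) = 46 \left(-7\right) = -322$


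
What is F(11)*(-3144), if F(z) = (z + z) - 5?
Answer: -53448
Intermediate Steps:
F(z) = -5 + 2*z (F(z) = 2*z - 5 = -5 + 2*z)
F(11)*(-3144) = (-5 + 2*11)*(-3144) = (-5 + 22)*(-3144) = 17*(-3144) = -53448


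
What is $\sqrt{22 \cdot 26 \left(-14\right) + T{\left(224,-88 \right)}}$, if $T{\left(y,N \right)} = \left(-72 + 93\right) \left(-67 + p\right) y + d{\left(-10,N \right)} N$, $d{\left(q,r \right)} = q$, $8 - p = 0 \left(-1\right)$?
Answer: $2 i \sqrt{71166} \approx 533.54 i$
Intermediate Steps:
$p = 8$ ($p = 8 - 0 \left(-1\right) = 8 - 0 = 8 + 0 = 8$)
$T{\left(y,N \right)} = - 1239 y - 10 N$ ($T{\left(y,N \right)} = \left(-72 + 93\right) \left(-67 + 8\right) y - 10 N = 21 \left(-59\right) y - 10 N = - 1239 y - 10 N$)
$\sqrt{22 \cdot 26 \left(-14\right) + T{\left(224,-88 \right)}} = \sqrt{22 \cdot 26 \left(-14\right) - 276656} = \sqrt{572 \left(-14\right) + \left(-277536 + 880\right)} = \sqrt{-8008 - 276656} = \sqrt{-284664} = 2 i \sqrt{71166}$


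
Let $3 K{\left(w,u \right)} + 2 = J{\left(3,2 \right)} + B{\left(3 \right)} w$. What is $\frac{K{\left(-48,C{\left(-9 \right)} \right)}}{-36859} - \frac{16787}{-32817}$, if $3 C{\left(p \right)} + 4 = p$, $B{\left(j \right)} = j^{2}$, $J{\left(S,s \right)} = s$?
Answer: $\frac{623477681}{1209601803} \approx 0.51544$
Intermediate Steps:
$C{\left(p \right)} = - \frac{4}{3} + \frac{p}{3}$
$K{\left(w,u \right)} = 3 w$ ($K{\left(w,u \right)} = - \frac{2}{3} + \frac{2 + 3^{2} w}{3} = - \frac{2}{3} + \frac{2 + 9 w}{3} = - \frac{2}{3} + \left(\frac{2}{3} + 3 w\right) = 3 w$)
$\frac{K{\left(-48,C{\left(-9 \right)} \right)}}{-36859} - \frac{16787}{-32817} = \frac{3 \left(-48\right)}{-36859} - \frac{16787}{-32817} = \left(-144\right) \left(- \frac{1}{36859}\right) - - \frac{16787}{32817} = \frac{144}{36859} + \frac{16787}{32817} = \frac{623477681}{1209601803}$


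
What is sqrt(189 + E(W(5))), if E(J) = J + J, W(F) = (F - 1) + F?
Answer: 3*sqrt(23) ≈ 14.387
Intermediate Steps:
W(F) = -1 + 2*F (W(F) = (-1 + F) + F = -1 + 2*F)
E(J) = 2*J
sqrt(189 + E(W(5))) = sqrt(189 + 2*(-1 + 2*5)) = sqrt(189 + 2*(-1 + 10)) = sqrt(189 + 2*9) = sqrt(189 + 18) = sqrt(207) = 3*sqrt(23)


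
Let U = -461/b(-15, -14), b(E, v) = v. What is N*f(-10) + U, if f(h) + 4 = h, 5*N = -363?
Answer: 73453/70 ≈ 1049.3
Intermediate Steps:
N = -363/5 (N = (1/5)*(-363) = -363/5 ≈ -72.600)
f(h) = -4 + h
U = 461/14 (U = -461/(-14) = -461*(-1/14) = 461/14 ≈ 32.929)
N*f(-10) + U = -363*(-4 - 10)/5 + 461/14 = -363/5*(-14) + 461/14 = 5082/5 + 461/14 = 73453/70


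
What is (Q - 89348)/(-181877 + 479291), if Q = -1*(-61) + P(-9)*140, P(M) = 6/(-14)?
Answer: -89347/297414 ≈ -0.30041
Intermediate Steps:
P(M) = -3/7 (P(M) = 6*(-1/14) = -3/7)
Q = 1 (Q = -1*(-61) - 3/7*140 = 61 - 60 = 1)
(Q - 89348)/(-181877 + 479291) = (1 - 89348)/(-181877 + 479291) = -89347/297414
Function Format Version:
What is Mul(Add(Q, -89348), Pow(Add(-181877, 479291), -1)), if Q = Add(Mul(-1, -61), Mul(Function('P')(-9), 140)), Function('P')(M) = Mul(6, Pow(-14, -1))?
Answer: Rational(-89347, 297414) ≈ -0.30041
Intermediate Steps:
Function('P')(M) = Rational(-3, 7) (Function('P')(M) = Mul(6, Rational(-1, 14)) = Rational(-3, 7))
Q = 1 (Q = Add(Mul(-1, -61), Mul(Rational(-3, 7), 140)) = Add(61, -60) = 1)
Mul(Add(Q, -89348), Pow(Add(-181877, 479291), -1)) = Mul(Add(1, -89348), Pow(Add(-181877, 479291), -1)) = Mul(-89347, Pow(297414, -1)) = Mul(-89347, Rational(1, 297414)) = Rational(-89347, 297414)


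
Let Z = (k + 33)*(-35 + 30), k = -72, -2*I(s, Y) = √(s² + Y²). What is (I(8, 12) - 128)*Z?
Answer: -24960 - 390*√13 ≈ -26366.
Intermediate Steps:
I(s, Y) = -√(Y² + s²)/2 (I(s, Y) = -√(s² + Y²)/2 = -√(Y² + s²)/2)
Z = 195 (Z = (-72 + 33)*(-35 + 30) = -39*(-5) = 195)
(I(8, 12) - 128)*Z = (-√(12² + 8²)/2 - 128)*195 = (-√(144 + 64)/2 - 128)*195 = (-2*√13 - 128)*195 = (-128 - 2*√13)*195 = -24960 - 390*√13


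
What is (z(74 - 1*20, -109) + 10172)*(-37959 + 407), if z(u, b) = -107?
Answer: -377960880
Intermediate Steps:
(z(74 - 1*20, -109) + 10172)*(-37959 + 407) = (-107 + 10172)*(-37959 + 407) = 10065*(-37552) = -377960880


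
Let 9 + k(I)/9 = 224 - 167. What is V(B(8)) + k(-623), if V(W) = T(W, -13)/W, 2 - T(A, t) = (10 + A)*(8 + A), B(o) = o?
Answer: 1585/4 ≈ 396.25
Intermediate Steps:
T(A, t) = 2 - (8 + A)*(10 + A) (T(A, t) = 2 - (10 + A)*(8 + A) = 2 - (8 + A)*(10 + A))
V(W) = (-78 - W² - 18*W)/W
k(I) = 432 (k(I) = -81 + 9*(224 - 167) = -81 + 9*57 = -81 + 513 = 432)
V(B(8)) + k(-623) = (-18 - 1*8 - 78/8) + 432 = (-18 - 8 - 78*⅛) + 432 = (-18 - 8 - 39/4) + 432 = -143/4 + 432 = 1585/4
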